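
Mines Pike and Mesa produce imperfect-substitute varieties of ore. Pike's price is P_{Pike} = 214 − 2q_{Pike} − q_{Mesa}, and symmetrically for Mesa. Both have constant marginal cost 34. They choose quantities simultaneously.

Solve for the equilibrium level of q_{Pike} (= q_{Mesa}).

Mine Pike's profit: π = q_{Pike}(214 − 2q_{Pike} − q_{Mesa}) − 34q_{Pike}.
∂π/∂q_{Pike} = 180 − 4q_{Pike} − q_{Mesa} = 0 ⇒ q_{Pike} = 45 − 0.25q_{Mesa}.
The game is symmetric, so in equilibrium q_{Mesa} = q_{Pike}: the reaction function gives 1.25q_{Pike} = 45, hence q_{Pike} = 36.

36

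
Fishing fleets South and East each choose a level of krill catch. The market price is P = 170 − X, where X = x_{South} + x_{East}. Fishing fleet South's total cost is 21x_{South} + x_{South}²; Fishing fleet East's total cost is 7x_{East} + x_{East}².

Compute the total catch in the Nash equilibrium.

62.4

Fishing fleet South's profit: π = x_{South}(170 − (x_{South} + x_{East})) − 21x_{South} − x_{South}².
∂π/∂x_{South} = 149 − 4x_{South} − x_{East} = 0, so x_{South} = 37.25 − 0.25x_{East}.
By the same steps for East: x_{East} = 40.75 − 0.25x_{South}.
Substituting the second reaction function into the first: x_{South} = 37.25 − 0.25(40.75 − 0.25x_{South}), which gives 0.9375x_{South} = 27.0625 ⇒ x_{South} = 433/15.
Then x_{East} = 40.75 − 0.25·(433/15) = 503/15.
Total catch: 433/15 + 503/15 = 62.4.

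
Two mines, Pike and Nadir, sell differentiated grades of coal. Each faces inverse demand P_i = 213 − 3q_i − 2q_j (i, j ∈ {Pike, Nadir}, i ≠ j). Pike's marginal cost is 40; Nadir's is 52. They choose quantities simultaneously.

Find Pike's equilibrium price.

Mine Pike's profit: π = q_{Pike}(213 − 3q_{Pike} − 2q_{Nadir}) − 40q_{Pike}.
∂π/∂q_{Pike} = 173 − 6q_{Pike} − 2q_{Nadir} = 0 ⇒ q_{Pike} = 173/6 − (1/3)q_{Nadir}.
Similarly q_{Nadir} = 161/6 − (1/3)q_{Pike}.
Substituting the second reaction function into the first: q_{Pike} = 173/6 − (1/3)(161/6 − (1/3)q_{Pike}), which gives (8/9)q_{Pike} = 179/9 ⇒ q_{Pike} = 22.375.
Then q_{Nadir} = 161/6 − (1/3)·22.375 = 19.375.
P_{Pike} = 213 − 3·22.375 − 2·19.375 = 107.125.

107.125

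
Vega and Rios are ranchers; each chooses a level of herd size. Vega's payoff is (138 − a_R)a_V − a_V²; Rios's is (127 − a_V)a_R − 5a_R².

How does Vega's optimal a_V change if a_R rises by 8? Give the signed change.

-4

Expanding Vega's payoff: 138a_V − a_Ra_V − a_V².
∂π/∂a_V = 138 − a_R − 2a_V = 0, so a_V = 69 − 0.5a_R.
The reaction-function slope is −0.5, so an 8-unit rise in a_R moves a_V by −0.5 × 8 = −4. Vega's best response falls — the actions are strategic substitutes.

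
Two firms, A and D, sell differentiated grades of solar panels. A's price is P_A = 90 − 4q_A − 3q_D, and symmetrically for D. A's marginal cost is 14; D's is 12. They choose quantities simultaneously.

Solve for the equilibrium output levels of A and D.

Firm A's profit: π = q_A(90 − 4q_A − 3q_D) − 14q_A.
∂π/∂q_A = 76 − 8q_A − 3q_D = 0 ⇒ q_A = 9.5 − 0.375q_D.
Similarly q_D = 9.75 − 0.375q_A.
Solving the two reaction functions simultaneously: (1 − (−0.375)(−0.375))q_A = 9.5 − 0.375·9.75, so (55/64)q_A = 187/32 and q_A = 6.8.
Then q_D = 9.75 − 0.375·6.8 = 7.2.

6.8, 7.2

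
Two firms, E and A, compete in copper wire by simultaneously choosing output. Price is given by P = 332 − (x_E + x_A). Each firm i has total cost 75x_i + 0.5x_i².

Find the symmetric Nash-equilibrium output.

Firm E's profit: π = x_E(332 − (x_E + x_A)) − 75x_E − 0.5x_E².
∂π/∂x_E = 257 − 3x_E − x_A = 0, so x_E = 257/3 − (1/3)x_A.
The game is symmetric, so in equilibrium x_A = x_E: the reaction function gives (4/3)x_E = 257/3, hence x_E = 64.25.

64.25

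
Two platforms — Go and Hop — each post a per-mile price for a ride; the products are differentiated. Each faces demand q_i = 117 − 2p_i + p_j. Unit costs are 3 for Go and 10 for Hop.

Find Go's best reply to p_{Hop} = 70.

48.25

Go's profit: π = (p_{Go} − 3)(117 − 2p_{Go} + p_{Hop}).
∂π/∂p_{Go} = 123 − 4p_{Go} + p_{Hop} = 0 ⇒ p_{Go} = 30.75 + 0.25p_{Hop}.
At p_{Hop} = 70: p_{Go} = 30.75 + 0.25·70 = 48.25.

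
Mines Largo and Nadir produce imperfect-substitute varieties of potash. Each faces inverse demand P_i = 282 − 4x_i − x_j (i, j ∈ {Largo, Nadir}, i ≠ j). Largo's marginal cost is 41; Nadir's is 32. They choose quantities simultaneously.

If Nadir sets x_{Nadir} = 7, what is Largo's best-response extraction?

29.25

Mine Largo's profit: π = x_{Largo}(282 − 4x_{Largo} − x_{Nadir}) − 41x_{Largo}.
∂π/∂x_{Largo} = 241 − 8x_{Largo} − x_{Nadir} = 0 ⇒ x_{Largo} = 30.125 − 0.125x_{Nadir}.
At x_{Nadir} = 7: x_{Largo} = 30.125 − 0.125·7 = 29.25.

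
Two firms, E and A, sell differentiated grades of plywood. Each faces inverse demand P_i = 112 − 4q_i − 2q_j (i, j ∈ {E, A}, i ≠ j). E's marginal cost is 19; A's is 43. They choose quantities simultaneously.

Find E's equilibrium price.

59.4

Firm E's profit: π = q_E(112 − 4q_E − 2q_A) − 19q_E.
∂π/∂q_E = 93 − 8q_E − 2q_A = 0 ⇒ q_E = 11.625 − 0.25q_A.
Similarly q_A = 8.625 − 0.25q_E.
Substituting the second reaction function into the first: q_E = 11.625 − 0.25(8.625 − 0.25q_E), which gives 0.9375q_E = 303/32 ⇒ q_E = 10.1.
Then q_A = 8.625 − 0.25·10.1 = 6.1.
P_E = 112 − 4·10.1 − 2·6.1 = 59.4.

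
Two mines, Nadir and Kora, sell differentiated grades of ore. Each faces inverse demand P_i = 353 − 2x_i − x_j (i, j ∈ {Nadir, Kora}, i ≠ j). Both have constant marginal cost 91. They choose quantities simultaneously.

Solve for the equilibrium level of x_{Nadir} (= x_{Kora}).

52.4

Mine Nadir's profit: π = x_{Nadir}(353 − 2x_{Nadir} − x_{Kora}) − 91x_{Nadir}.
∂π/∂x_{Nadir} = 262 − 4x_{Nadir} − x_{Kora} = 0 ⇒ x_{Nadir} = 65.5 − 0.25x_{Kora}.
By symmetry x_{Kora} = x_{Nadir}; substituting into the reaction function, 1.25x_{Nadir} = 65.5 and x_{Nadir} = 52.4.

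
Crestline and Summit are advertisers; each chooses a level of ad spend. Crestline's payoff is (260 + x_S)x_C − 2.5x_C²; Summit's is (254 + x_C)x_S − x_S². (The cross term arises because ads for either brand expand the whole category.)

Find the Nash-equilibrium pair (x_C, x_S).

86, 170

Expanding Crestline's payoff: 260x_C + x_Sx_C − 2.5x_C².
∂π/∂x_C = 260 + x_S − 5x_C = 0, so x_C = 52 + 0.2x_S.
Likewise for Summit: x_S = 127 + 0.5x_C.
Solving the two reaction functions simultaneously: (1 − (0.2)(0.5))x_C = 52 + 0.2·127, so 0.9x_C = 77.4 and x_C = 86.
Then x_S = 127 + 0.5·86 = 170.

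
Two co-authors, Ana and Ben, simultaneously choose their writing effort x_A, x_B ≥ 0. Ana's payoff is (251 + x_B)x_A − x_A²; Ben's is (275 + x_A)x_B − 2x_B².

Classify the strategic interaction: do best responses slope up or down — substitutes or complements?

strategic complements

Expanding Ana's payoff: 251x_A + x_Bx_A − x_A².
∂π/∂x_A = 251 + x_B − 2x_A = 0, so x_A = 125.5 + 0.5x_B.
The best-response slope dx_A/dx_B = 0.5 > 0: the reaction function is upward-sloping, so the choices are strategic complements.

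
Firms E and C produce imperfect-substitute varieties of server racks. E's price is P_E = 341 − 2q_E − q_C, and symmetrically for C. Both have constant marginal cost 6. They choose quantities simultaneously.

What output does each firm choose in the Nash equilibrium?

Firm E's profit: π = q_E(341 − 2q_E − q_C) − 6q_E.
∂π/∂q_E = 335 − 4q_E − q_C = 0 ⇒ q_E = 83.75 − 0.25q_C.
Setting q_E = q_C in the reaction function: q_E = 83.75 − 0.25q_E, so q_E = 83.75 / 1.25 = 67.

67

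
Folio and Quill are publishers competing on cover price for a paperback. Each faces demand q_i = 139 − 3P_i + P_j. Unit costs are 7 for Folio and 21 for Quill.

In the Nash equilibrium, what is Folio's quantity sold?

Folio's profit: π = (P_{Folio} − 7)(139 − 3P_{Folio} + P_{Quill}).
∂π/∂P_{Folio} = 160 − 6P_{Folio} + P_{Quill} = 0 ⇒ P_{Folio} = 80/3 + (1/6)P_{Quill}.
Similarly P_{Quill} = 101/3 + (1/6)P_{Folio}.
Plugging P_{Quill} into Folio's best response: P_{Folio} = 80/3 + (1/6)(101/3 + (1/6)P_{Folio}) ⇒ (35/36)P_{Folio} = 581/18, so P_{Folio} = 33.2.
Then P_{Quill} = 101/3 + (1/6)·33.2 = 39.2.
q_{Folio} = 139 − 3·33.2 + 39.2 = 78.6.

78.6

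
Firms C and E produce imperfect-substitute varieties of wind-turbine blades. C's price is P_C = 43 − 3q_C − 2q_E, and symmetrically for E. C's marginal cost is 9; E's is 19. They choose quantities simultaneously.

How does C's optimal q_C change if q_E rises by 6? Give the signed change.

Firm C's profit: π = q_C(43 − 3q_C − 2q_E) − 9q_C.
∂π/∂q_C = 34 − 6q_C − 2q_E = 0 ⇒ q_C = 17/3 − (1/3)q_E.
The reaction-function slope is −1/3, so a 6-unit rise in q_E moves q_C by −1/3 × 6 = −2. C's best response falls — the actions are strategic substitutes.

-2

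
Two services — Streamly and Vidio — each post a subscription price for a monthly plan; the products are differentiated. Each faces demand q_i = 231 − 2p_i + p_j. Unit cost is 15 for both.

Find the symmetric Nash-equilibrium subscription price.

Streamly's profit: π = (p_{Streamly} − 15)(231 − 2p_{Streamly} + p_{Vidio}).
∂π/∂p_{Streamly} = 261 − 4p_{Streamly} + p_{Vidio} = 0 ⇒ p_{Streamly} = 65.25 + 0.25p_{Vidio}.
Setting p_{Streamly} = p_{Vidio} in the reaction function: p_{Streamly} = 65.25 + 0.25p_{Streamly}, so p_{Streamly} = 65.25 / 0.75 = 87.

87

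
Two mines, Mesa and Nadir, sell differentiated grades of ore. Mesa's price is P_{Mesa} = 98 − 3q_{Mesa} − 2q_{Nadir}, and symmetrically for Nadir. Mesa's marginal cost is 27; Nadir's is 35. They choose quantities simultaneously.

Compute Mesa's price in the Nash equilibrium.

55.125

Mine Mesa's profit: π = q_{Mesa}(98 − 3q_{Mesa} − 2q_{Nadir}) − 27q_{Mesa}.
∂π/∂q_{Mesa} = 71 − 6q_{Mesa} − 2q_{Nadir} = 0 ⇒ q_{Mesa} = 71/6 − (1/3)q_{Nadir}.
Similarly q_{Nadir} = 10.5 − (1/3)q_{Mesa}.
Solving the two reaction functions simultaneously: (1 − (−1/3)(−1/3))q_{Mesa} = 71/6 − (1/3)·10.5, so (8/9)q_{Mesa} = 25/3 and q_{Mesa} = 9.375.
Then q_{Nadir} = 10.5 − (1/3)·9.375 = 7.375.
P_{Mesa} = 98 − 3·9.375 − 2·7.375 = 55.125.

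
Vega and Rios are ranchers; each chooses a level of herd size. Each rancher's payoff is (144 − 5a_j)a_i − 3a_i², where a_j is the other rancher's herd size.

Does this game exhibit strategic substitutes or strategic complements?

strategic substitutes

Vega's payoff is (144 − 5a_R)a_V − 3a_V².
∂π/∂a_V = 144 − 5a_R − 6a_V = 0, so a_V = 24 − (5/6)a_R.
The best-response slope da_V/da_R = −5/6 < 0: the reaction function is downward-sloping, so the choices are strategic substitutes.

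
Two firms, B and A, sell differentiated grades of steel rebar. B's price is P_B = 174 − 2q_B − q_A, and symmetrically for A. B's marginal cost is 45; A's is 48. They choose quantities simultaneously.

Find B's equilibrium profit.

Firm B's profit: π = q_B(174 − 2q_B − q_A) − 45q_B.
∂π/∂q_B = 129 − 4q_B − q_A = 0 ⇒ q_B = 32.25 − 0.25q_A.
Similarly q_A = 31.5 − 0.25q_B.
Plugging q_A into B's best response: q_B = 32.25 − 0.25(31.5 − 0.25q_B) ⇒ 0.9375q_B = 24.375, so q_B = 26.
Then q_A = 31.5 − 0.25·26 = 25.
P_B = 174 − 2·26 − 25 = 97.
Profit = (97 − 45)·26 = 1352.

1352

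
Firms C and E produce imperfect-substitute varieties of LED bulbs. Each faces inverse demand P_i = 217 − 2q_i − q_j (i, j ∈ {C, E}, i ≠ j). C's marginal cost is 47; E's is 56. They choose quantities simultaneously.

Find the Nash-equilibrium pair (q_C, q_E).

Firm C's profit: π = q_C(217 − 2q_C − q_E) − 47q_C.
∂π/∂q_C = 170 − 4q_C − q_E = 0 ⇒ q_C = 42.5 − 0.25q_E.
Similarly q_E = 40.25 − 0.25q_C.
Solving the two reaction functions simultaneously: (1 − (−0.25)(−0.25))q_C = 42.5 − 0.25·40.25, so 0.9375q_C = 32.4375 and q_C = 34.6.
Then q_E = 40.25 − 0.25·34.6 = 31.6.

34.6, 31.6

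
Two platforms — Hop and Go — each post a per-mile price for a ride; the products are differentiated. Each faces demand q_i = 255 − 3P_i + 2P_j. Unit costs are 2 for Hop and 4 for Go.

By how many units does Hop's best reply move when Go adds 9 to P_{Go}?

3

Hop's profit: π = (P_{Hop} − 2)(255 − 3P_{Hop} + 2P_{Go}).
∂π/∂P_{Hop} = 261 − 6P_{Hop} + 2P_{Go} = 0 ⇒ P_{Hop} = 43.5 + (1/3)P_{Go}.
The reaction-function slope is 1/3, so a 9-unit rise in P_{Go} moves P_{Hop} by 1/3 × 9 = 3. Hop's best response rises — the actions are strategic complements.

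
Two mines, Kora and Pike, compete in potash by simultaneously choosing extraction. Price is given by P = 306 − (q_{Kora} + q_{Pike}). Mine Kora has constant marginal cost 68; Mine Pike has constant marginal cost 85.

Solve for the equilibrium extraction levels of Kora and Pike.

85, 68

Mine Kora's profit: π = q_{Kora}(306 − (q_{Kora} + q_{Pike})) − 68q_{Kora}.
∂π/∂q_{Kora} = 238 − 2q_{Kora} − q_{Pike} = 0, so q_{Kora} = 119 − 0.5q_{Pike}.
By the same steps for Pike: q_{Pike} = 110.5 − 0.5q_{Kora}.
Substituting the second reaction function into the first: q_{Kora} = 119 − 0.5(110.5 − 0.5q_{Kora}), which gives 0.75q_{Kora} = 63.75 ⇒ q_{Kora} = 85.
Then q_{Pike} = 110.5 − 0.5·85 = 68.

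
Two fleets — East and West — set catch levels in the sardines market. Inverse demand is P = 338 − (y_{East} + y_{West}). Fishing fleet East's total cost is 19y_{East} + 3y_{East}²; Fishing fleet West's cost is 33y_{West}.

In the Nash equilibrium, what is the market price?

174.4

Fishing fleet East's profit: π = y_{East}(338 − (y_{East} + y_{West})) − 19y_{East} − 3y_{East}².
∂π/∂y_{East} = 319 − 8y_{East} − y_{West} = 0, so y_{East} = 39.875 − 0.125y_{West}.
For West: ∂π/∂y_{West} = 305 − 2y_{West} − y_{East} = 0 ⇒ y_{West} = 152.5 − 0.5y_{East}.
Substituting the second reaction function into the first: y_{East} = 39.875 − 0.125(152.5 − 0.5y_{East}), which gives 0.9375y_{East} = 20.8125 ⇒ y_{East} = 22.2.
Then y_{West} = 152.5 − 0.5·22.2 = 141.4.
Equilibrium price: P = 338 − 163.6 = 174.4.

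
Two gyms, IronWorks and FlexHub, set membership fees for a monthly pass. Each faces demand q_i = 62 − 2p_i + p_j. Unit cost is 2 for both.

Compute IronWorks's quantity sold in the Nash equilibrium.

40

IronWorks's profit: π = (p_{IronWorks} − 2)(62 − 2p_{IronWorks} + p_{FlexHub}).
∂π/∂p_{IronWorks} = 66 − 4p_{IronWorks} + p_{FlexHub} = 0 ⇒ p_{IronWorks} = 16.5 + 0.25p_{FlexHub}.
By symmetry p_{FlexHub} = p_{IronWorks}; substituting into the reaction function, 0.75p_{IronWorks} = 16.5 and p_{IronWorks} = 22.
q_{IronWorks} = 62 − 2·22 + 22 = 40.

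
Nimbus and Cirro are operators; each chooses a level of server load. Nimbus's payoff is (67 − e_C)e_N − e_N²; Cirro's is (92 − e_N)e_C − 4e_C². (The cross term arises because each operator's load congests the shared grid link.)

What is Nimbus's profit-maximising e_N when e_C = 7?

30

Expanding Nimbus's payoff: 67e_N − e_Ce_N − e_N².
∂π/∂e_N = 67 − e_C − 2e_N = 0, so e_N = 33.5 − 0.5e_C.
At e_C = 7: e_N = 33.5 − 0.5·7 = 30.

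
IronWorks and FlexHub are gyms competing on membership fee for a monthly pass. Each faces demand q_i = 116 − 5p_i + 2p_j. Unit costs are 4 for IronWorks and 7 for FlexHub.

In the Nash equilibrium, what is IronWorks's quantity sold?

66.5625

IronWorks's profit: π = (p_{IronWorks} − 4)(116 − 5p_{IronWorks} + 2p_{FlexHub}).
∂π/∂p_{IronWorks} = 136 − 10p_{IronWorks} + 2p_{FlexHub} = 0 ⇒ p_{IronWorks} = 13.6 + 0.2p_{FlexHub}.
Similarly p_{FlexHub} = 15.1 + 0.2p_{IronWorks}.
Solving the two reaction functions simultaneously: (1 − (0.2)(0.2))p_{IronWorks} = 13.6 + 0.2·15.1, so 0.96p_{IronWorks} = 16.62 and p_{IronWorks} = 17.3125.
Then p_{FlexHub} = 15.1 + 0.2·17.3125 = 18.5625.
q_{IronWorks} = 116 − 5·17.3125 + 2·18.5625 = 66.5625.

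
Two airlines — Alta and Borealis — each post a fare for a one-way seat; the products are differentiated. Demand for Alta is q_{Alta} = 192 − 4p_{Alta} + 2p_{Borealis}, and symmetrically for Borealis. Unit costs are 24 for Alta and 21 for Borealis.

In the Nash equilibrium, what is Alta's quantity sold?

94.4

Alta's profit: π = (p_{Alta} − 24)(192 − 4p_{Alta} + 2p_{Borealis}).
∂π/∂p_{Alta} = 288 − 8p_{Alta} + 2p_{Borealis} = 0 ⇒ p_{Alta} = 36 + 0.25p_{Borealis}.
Similarly p_{Borealis} = 34.5 + 0.25p_{Alta}.
Plugging p_{Borealis} into Alta's best response: p_{Alta} = 36 + 0.25(34.5 + 0.25p_{Alta}) ⇒ 0.9375p_{Alta} = 44.625, so p_{Alta} = 47.6.
Then p_{Borealis} = 34.5 + 0.25·47.6 = 46.4.
q_{Alta} = 192 − 4·47.6 + 2·46.4 = 94.4.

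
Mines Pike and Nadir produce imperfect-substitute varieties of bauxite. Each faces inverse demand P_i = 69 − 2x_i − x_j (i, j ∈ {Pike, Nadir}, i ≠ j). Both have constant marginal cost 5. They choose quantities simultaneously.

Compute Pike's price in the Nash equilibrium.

30.6

Mine Pike's profit: π = x_{Pike}(69 − 2x_{Pike} − x_{Nadir}) − 5x_{Pike}.
∂π/∂x_{Pike} = 64 − 4x_{Pike} − x_{Nadir} = 0 ⇒ x_{Pike} = 16 − 0.25x_{Nadir}.
By symmetry x_{Nadir} = x_{Pike}; substituting into the reaction function, 1.25x_{Pike} = 16 and x_{Pike} = 12.8.
P_{Pike} = 69 − 2·12.8 − 12.8 = 30.6.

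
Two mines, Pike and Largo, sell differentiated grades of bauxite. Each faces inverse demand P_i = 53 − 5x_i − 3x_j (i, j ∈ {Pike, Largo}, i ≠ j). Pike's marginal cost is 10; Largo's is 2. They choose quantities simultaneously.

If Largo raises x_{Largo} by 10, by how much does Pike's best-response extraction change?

Mine Pike's profit: π = x_{Pike}(53 − 5x_{Pike} − 3x_{Largo}) − 10x_{Pike}.
∂π/∂x_{Pike} = 43 − 10x_{Pike} − 3x_{Largo} = 0 ⇒ x_{Pike} = 4.3 − 0.3x_{Largo}.
The reaction-function slope is −0.3, so a 10-unit rise in x_{Largo} moves x_{Pike} by −0.3 × 10 = −3. Pike's best response falls — the actions are strategic substitutes.

-3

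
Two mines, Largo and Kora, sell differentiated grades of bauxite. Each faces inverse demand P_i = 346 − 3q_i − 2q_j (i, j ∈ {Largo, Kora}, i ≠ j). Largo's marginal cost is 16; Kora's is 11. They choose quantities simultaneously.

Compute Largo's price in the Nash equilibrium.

Mine Largo's profit: π = q_{Largo}(346 − 3q_{Largo} − 2q_{Kora}) − 16q_{Largo}.
∂π/∂q_{Largo} = 330 − 6q_{Largo} − 2q_{Kora} = 0 ⇒ q_{Largo} = 55 − (1/3)q_{Kora}.
Similarly q_{Kora} = 335/6 − (1/3)q_{Largo}.
Substituting the second reaction function into the first: q_{Largo} = 55 − (1/3)(335/6 − (1/3)q_{Largo}), which gives (8/9)q_{Largo} = 655/18 ⇒ q_{Largo} = 40.9375.
Then q_{Kora} = 335/6 − (1/3)·40.9375 = 42.1875.
P_{Largo} = 346 − 3·40.9375 − 2·42.1875 = 138.8125.

138.8125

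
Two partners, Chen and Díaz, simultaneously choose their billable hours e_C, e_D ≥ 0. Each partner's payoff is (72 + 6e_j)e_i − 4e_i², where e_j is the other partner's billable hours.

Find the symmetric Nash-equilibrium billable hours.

36

Chen's payoff is (72 + 6e_D)e_C − 4e_C².
∂π/∂e_C = 72 + 6e_D − 8e_C = 0, so e_C = 9 + 0.75e_D.
By symmetry e_D = e_C; substituting into the reaction function, 0.25e_C = 9 and e_C = 36.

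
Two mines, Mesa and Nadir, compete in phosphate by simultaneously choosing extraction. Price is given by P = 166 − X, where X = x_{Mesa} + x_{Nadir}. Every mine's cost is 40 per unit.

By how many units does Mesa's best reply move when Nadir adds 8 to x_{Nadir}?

Mine Mesa's profit: π = x_{Mesa}(166 − (x_{Mesa} + x_{Nadir})) − 40x_{Mesa}.
∂π/∂x_{Mesa} = 126 − 2x_{Mesa} − x_{Nadir} = 0, so x_{Mesa} = 63 − 0.5x_{Nadir}.
The reaction-function slope is −0.5, so an 8-unit rise in x_{Nadir} moves x_{Mesa} by −0.5 × 8 = −4. Mesa's best response falls — the actions are strategic substitutes.

-4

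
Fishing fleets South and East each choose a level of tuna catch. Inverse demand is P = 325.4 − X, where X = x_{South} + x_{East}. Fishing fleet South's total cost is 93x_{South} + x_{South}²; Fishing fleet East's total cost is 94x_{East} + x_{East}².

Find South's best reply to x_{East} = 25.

Fishing fleet South's profit: π = x_{South}(325.4 − (x_{South} + x_{East})) − 93x_{South} − x_{South}².
∂π/∂x_{South} = 232.4 − 4x_{South} − x_{East} = 0, so x_{South} = 58.1 − 0.25x_{East}.
At x_{East} = 25: x_{South} = 58.1 − 0.25·25 = 51.85.

51.85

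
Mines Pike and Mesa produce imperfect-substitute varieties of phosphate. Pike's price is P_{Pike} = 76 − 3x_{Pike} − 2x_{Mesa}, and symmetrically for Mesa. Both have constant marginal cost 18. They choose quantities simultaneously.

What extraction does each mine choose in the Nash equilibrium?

Mine Pike's profit: π = x_{Pike}(76 − 3x_{Pike} − 2x_{Mesa}) − 18x_{Pike}.
∂π/∂x_{Pike} = 58 − 6x_{Pike} − 2x_{Mesa} = 0 ⇒ x_{Pike} = 29/3 − (1/3)x_{Mesa}.
By symmetry x_{Mesa} = x_{Pike}; substituting into the reaction function, (4/3)x_{Pike} = 29/3 and x_{Pike} = 7.25.

7.25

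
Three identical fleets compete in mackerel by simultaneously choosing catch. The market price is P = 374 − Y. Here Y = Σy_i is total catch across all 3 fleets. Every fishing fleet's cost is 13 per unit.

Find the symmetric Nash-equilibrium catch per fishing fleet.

A representative fishing fleet's profit is π_i = y_i(374 − Y) − 13y_i, with Y = y_i + Σ_{j≠i} y_j.
First-order condition: 361 − 2y_i − Σ_{j≠i} y_j = 0.
Imposing symmetry (y_j = y for all j) turns Σ_{j≠i} y_j into 2y, so 361 = 4y and y = 90.25.

90.25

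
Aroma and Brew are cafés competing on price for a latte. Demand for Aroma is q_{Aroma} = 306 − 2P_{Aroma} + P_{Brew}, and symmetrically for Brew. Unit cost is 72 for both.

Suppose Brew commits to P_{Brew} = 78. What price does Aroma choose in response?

Aroma's profit: π = (P_{Aroma} − 72)(306 − 2P_{Aroma} + P_{Brew}).
∂π/∂P_{Aroma} = 450 − 4P_{Aroma} + P_{Brew} = 0 ⇒ P_{Aroma} = 112.5 + 0.25P_{Brew}.
At P_{Brew} = 78: P_{Aroma} = 112.5 + 0.25·78 = 132.

132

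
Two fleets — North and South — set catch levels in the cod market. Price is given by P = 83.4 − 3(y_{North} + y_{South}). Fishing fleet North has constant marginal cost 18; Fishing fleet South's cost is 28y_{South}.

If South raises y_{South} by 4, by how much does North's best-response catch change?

Fishing fleet North's profit: π = y_{North}(83.4 − 3(y_{North} + y_{South})) − 18y_{North}.
∂π/∂y_{North} = 65.4 − 6y_{North} − 3y_{South} = 0, so y_{North} = 10.9 − 0.5y_{South}.
The reaction-function slope is −0.5, so a 4-unit rise in y_{South} moves y_{North} by −0.5 × 4 = −2. North's best response falls — the actions are strategic substitutes.

-2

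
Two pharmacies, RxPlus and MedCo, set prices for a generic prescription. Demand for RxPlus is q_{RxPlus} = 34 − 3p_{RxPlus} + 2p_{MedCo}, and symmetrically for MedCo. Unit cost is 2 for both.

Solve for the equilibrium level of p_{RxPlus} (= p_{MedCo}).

10

RxPlus's profit: π = (p_{RxPlus} − 2)(34 − 3p_{RxPlus} + 2p_{MedCo}).
∂π/∂p_{RxPlus} = 40 − 6p_{RxPlus} + 2p_{MedCo} = 0 ⇒ p_{RxPlus} = 20/3 + (1/3)p_{MedCo}.
By symmetry p_{MedCo} = p_{RxPlus}; substituting into the reaction function, (2/3)p_{RxPlus} = 20/3 and p_{RxPlus} = 10.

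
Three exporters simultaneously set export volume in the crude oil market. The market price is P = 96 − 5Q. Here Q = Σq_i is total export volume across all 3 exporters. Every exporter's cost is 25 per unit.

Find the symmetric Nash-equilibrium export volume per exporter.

A representative exporter's profit is π_i = q_i(96 − 5Q) − 25q_i, with Q = q_i + Σ_{j≠i} q_j.
First-order condition: 71 − 10q_i − 5Σ_{j≠i} q_j = 0.
Imposing symmetry (q_j = q for all j) turns Σ_{j≠i} q_j into 2q, so 71 = 20q and q = 3.55.

3.55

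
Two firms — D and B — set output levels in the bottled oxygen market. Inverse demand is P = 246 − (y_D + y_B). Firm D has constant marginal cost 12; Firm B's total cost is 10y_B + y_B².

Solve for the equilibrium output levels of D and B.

Firm D's profit: π = y_D(246 − (y_D + y_B)) − 12y_D.
∂π/∂y_D = 234 − 2y_D − y_B = 0, so y_D = 117 − 0.5y_B.
For B: ∂π/∂y_B = 236 − 4y_B − y_D = 0 ⇒ y_B = 59 − 0.25y_D.
Plugging y_B into D's best response: y_D = 117 − 0.5(59 − 0.25y_D) ⇒ 0.875y_D = 87.5, so y_D = 100.
Then y_B = 59 − 0.25·100 = 34.

100, 34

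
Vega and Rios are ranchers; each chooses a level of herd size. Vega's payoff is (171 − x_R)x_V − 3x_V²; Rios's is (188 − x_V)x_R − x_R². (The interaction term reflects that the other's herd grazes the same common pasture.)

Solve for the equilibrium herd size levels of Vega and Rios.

Expanding Vega's payoff: 171x_V − x_Rx_V − 3x_V².
∂π/∂x_V = 171 − x_R − 6x_V = 0, so x_V = 28.5 − (1/6)x_R.
Likewise for Rios: x_R = 94 − 0.5x_V.
Plugging x_R into Vega's best response: x_V = 28.5 − (1/6)(94 − 0.5x_V) ⇒ (11/12)x_V = 77/6, so x_V = 14.
Then x_R = 94 − 0.5·14 = 87.

14, 87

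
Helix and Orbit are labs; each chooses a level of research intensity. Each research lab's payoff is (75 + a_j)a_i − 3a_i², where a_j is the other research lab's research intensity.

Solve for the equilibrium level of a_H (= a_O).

Helix's payoff is (75 + a_O)a_H − 3a_H².
∂π/∂a_H = 75 + a_O − 6a_H = 0, so a_H = 12.5 + (1/6)a_O.
The game is symmetric, so in equilibrium a_O = a_H: the reaction function gives (5/6)a_H = 12.5, hence a_H = 15.

15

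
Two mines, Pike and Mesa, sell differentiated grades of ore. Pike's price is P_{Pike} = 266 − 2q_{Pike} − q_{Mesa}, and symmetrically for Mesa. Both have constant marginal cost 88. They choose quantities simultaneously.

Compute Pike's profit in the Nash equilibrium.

Mine Pike's profit: π = q_{Pike}(266 − 2q_{Pike} − q_{Mesa}) − 88q_{Pike}.
∂π/∂q_{Pike} = 178 − 4q_{Pike} − q_{Mesa} = 0 ⇒ q_{Pike} = 44.5 − 0.25q_{Mesa}.
The game is symmetric, so in equilibrium q_{Mesa} = q_{Pike}: the reaction function gives 1.25q_{Pike} = 44.5, hence q_{Pike} = 35.6.
P_{Pike} = 266 − 2·35.6 − 35.6 = 159.2.
Profit = (159.2 − 88)·35.6 = 2534.72.

2534.72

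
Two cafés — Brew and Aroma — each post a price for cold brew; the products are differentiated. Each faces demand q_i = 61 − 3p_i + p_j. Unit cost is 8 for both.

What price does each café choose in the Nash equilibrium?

Brew's profit: π = (p_{Brew} − 8)(61 − 3p_{Brew} + p_{Aroma}).
∂π/∂p_{Brew} = 85 − 6p_{Brew} + p_{Aroma} = 0 ⇒ p_{Brew} = 85/6 + (1/6)p_{Aroma}.
The game is symmetric, so in equilibrium p_{Aroma} = p_{Brew}: the reaction function gives (5/6)p_{Brew} = 85/6, hence p_{Brew} = 17.

17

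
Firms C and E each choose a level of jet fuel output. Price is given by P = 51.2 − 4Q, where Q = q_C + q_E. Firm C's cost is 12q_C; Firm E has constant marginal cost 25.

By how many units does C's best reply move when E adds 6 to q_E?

Firm C's profit: π = q_C(51.2 − 4(q_C + q_E)) − 12q_C.
∂π/∂q_C = 39.2 − 8q_C − 4q_E = 0, so q_C = 4.9 − 0.5q_E.
The reaction-function slope is −0.5, so a 6-unit rise in q_E moves q_C by −0.5 × 6 = −3. C's best response falls — the actions are strategic substitutes.

-3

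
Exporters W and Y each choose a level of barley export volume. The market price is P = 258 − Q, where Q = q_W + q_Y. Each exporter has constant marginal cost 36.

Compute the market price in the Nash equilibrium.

110

Exporter W's profit: π = q_W(258 − (q_W + q_Y)) − 36q_W.
∂π/∂q_W = 222 − 2q_W − q_Y = 0, so q_W = 111 − 0.5q_Y.
The game is symmetric, so in equilibrium q_Y = q_W: the reaction function gives 1.5q_W = 111, hence q_W = 74.
Equilibrium price: P = 258 − 148 = 110.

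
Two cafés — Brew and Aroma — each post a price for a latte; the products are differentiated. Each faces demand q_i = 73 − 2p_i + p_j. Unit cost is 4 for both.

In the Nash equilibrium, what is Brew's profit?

1058

Brew's profit: π = (p_{Brew} − 4)(73 − 2p_{Brew} + p_{Aroma}).
∂π/∂p_{Brew} = 81 − 4p_{Brew} + p_{Aroma} = 0 ⇒ p_{Brew} = 20.25 + 0.25p_{Aroma}.
The game is symmetric, so in equilibrium p_{Aroma} = p_{Brew}: the reaction function gives 0.75p_{Brew} = 20.25, hence p_{Brew} = 27.
q_{Brew} = 73 − 2·27 + 27 = 46.
Profit = (27 − 4)·46 = 1058.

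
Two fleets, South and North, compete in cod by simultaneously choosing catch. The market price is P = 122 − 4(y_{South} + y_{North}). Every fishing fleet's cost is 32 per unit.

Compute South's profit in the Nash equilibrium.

Fishing fleet South's profit: π = y_{South}(122 − 4(y_{South} + y_{North})) − 32y_{South}.
∂π/∂y_{South} = 90 − 8y_{South} − 4y_{North} = 0, so y_{South} = 11.25 − 0.5y_{North}.
Setting y_{South} = y_{North} in the reaction function: y_{South} = 11.25 − 0.5y_{South}, so y_{South} = 11.25 / 1.5 = 7.5.
Price P = 122 − 4·15 = 62.
South's profit: (62 − 32)·7.5 = 225.

225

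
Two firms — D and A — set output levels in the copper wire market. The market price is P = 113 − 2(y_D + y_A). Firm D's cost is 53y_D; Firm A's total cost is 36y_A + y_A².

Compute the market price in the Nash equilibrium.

73.6

Firm D's profit: π = y_D(113 − 2(y_D + y_A)) − 53y_D.
∂π/∂y_D = 60 − 4y_D − 2y_A = 0, so y_D = 15 − 0.5y_A.
For A: ∂π/∂y_A = 77 − 6y_A − 2y_D = 0 ⇒ y_A = 77/6 − (1/3)y_D.
Solving the two reaction functions simultaneously: (1 − (−0.5)(−1/3))y_D = 15 − 0.5·(77/6), so (5/6)y_D = 103/12 and y_D = 10.3.
Then y_A = 77/6 − (1/3)·10.3 = 9.4.
Equilibrium price: P = 113 − 2·19.7 = 73.6.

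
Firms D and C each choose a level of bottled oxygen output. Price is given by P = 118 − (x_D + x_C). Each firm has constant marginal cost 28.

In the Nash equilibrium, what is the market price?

Firm D's profit: π = x_D(118 − (x_D + x_C)) − 28x_D.
∂π/∂x_D = 90 − 2x_D − x_C = 0, so x_D = 45 − 0.5x_C.
Setting x_D = x_C in the reaction function: x_D = 45 − 0.5x_D, so x_D = 45 / 1.5 = 30.
Equilibrium price: P = 118 − 60 = 58.

58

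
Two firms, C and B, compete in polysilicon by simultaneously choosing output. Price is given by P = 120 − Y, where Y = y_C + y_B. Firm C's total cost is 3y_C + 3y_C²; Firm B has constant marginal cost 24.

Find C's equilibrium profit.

338.56

Firm C's profit: π = y_C(120 − (y_C + y_B)) − 3y_C − 3y_C².
∂π/∂y_C = 117 − 8y_C − y_B = 0, so y_C = 14.625 − 0.125y_B.
For B: ∂π/∂y_B = 96 − 2y_B − y_C = 0 ⇒ y_B = 48 − 0.5y_C.
Substituting the second reaction function into the first: y_C = 14.625 − 0.125(48 − 0.5y_C), which gives 0.9375y_C = 8.625 ⇒ y_C = 9.2.
Then y_B = 48 − 0.5·9.2 = 43.4.
Price P = 120 − 52.6 = 67.4.
C's profit: (67.4 − 3)·9.2 − 3(9.2)² = 338.56.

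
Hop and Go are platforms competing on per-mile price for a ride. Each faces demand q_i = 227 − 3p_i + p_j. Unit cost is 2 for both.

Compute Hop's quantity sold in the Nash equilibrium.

133.8

Hop's profit: π = (p_{Hop} − 2)(227 − 3p_{Hop} + p_{Go}).
∂π/∂p_{Hop} = 233 − 6p_{Hop} + p_{Go} = 0 ⇒ p_{Hop} = 233/6 + (1/6)p_{Go}.
Setting p_{Hop} = p_{Go} in the reaction function: p_{Hop} = 233/6 + (1/6)p_{Hop}, so p_{Hop} = (233/6) / (5/6) = 46.6.
q_{Hop} = 227 − 3·46.6 + 46.6 = 133.8.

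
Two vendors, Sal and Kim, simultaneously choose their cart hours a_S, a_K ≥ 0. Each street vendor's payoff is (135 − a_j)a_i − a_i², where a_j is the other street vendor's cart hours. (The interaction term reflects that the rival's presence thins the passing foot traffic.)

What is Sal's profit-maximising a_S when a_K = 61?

37

Sal's payoff is (135 − a_K)a_S − a_S².
∂π/∂a_S = 135 − a_K − 2a_S = 0, so a_S = 67.5 − 0.5a_K.
At a_K = 61: a_S = 67.5 − 0.5·61 = 37.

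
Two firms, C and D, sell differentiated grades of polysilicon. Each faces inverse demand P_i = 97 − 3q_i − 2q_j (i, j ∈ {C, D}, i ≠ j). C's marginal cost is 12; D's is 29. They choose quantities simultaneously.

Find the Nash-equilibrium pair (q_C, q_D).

Firm C's profit: π = q_C(97 − 3q_C − 2q_D) − 12q_C.
∂π/∂q_C = 85 − 6q_C − 2q_D = 0 ⇒ q_C = 85/6 − (1/3)q_D.
Similarly q_D = 34/3 − (1/3)q_C.
Plugging q_D into C's best response: q_C = 85/6 − (1/3)(34/3 − (1/3)q_C) ⇒ (8/9)q_C = 187/18, so q_C = 11.6875.
Then q_D = 34/3 − (1/3)·11.6875 = 7.4375.

11.6875, 7.4375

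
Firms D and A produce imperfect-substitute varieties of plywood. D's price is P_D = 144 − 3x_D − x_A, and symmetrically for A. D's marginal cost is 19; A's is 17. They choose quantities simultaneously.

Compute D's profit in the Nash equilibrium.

950.52

Firm D's profit: π = x_D(144 − 3x_D − x_A) − 19x_D.
∂π/∂x_D = 125 − 6x_D − x_A = 0 ⇒ x_D = 125/6 − (1/6)x_A.
Similarly x_A = 127/6 − (1/6)x_D.
Solving the two reaction functions simultaneously: (1 − (−1/6)(−1/6))x_D = 125/6 − (1/6)·(127/6), so (35/36)x_D = 623/36 and x_D = 17.8.
Then x_A = 127/6 − (1/6)·17.8 = 18.2.
P_D = 144 − 3·17.8 − 18.2 = 72.4.
Profit = (72.4 − 19)·17.8 = 950.52.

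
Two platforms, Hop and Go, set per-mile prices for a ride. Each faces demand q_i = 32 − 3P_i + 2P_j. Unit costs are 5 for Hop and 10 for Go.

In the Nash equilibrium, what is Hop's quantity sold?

Hop's profit: π = (P_{Hop} − 5)(32 − 3P_{Hop} + 2P_{Go}).
∂π/∂P_{Hop} = 47 − 6P_{Hop} + 2P_{Go} = 0 ⇒ P_{Hop} = 47/6 + (1/3)P_{Go}.
Similarly P_{Go} = 31/3 + (1/3)P_{Hop}.
Solving the two reaction functions simultaneously: (1 − (1/3)(1/3))P_{Hop} = 47/6 + (1/3)·(31/3), so (8/9)P_{Hop} = 203/18 and P_{Hop} = 12.6875.
Then P_{Go} = 31/3 + (1/3)·12.6875 = 14.5625.
q_{Hop} = 32 − 3·12.6875 + 2·14.5625 = 23.0625.

23.0625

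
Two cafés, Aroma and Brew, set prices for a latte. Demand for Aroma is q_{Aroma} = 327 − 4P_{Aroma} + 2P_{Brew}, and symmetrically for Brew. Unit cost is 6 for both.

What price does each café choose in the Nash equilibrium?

Aroma's profit: π = (P_{Aroma} − 6)(327 − 4P_{Aroma} + 2P_{Brew}).
∂π/∂P_{Aroma} = 351 − 8P_{Aroma} + 2P_{Brew} = 0 ⇒ P_{Aroma} = 43.875 + 0.25P_{Brew}.
Setting P_{Aroma} = P_{Brew} in the reaction function: P_{Aroma} = 43.875 + 0.25P_{Aroma}, so P_{Aroma} = 43.875 / 0.75 = 58.5.

58.5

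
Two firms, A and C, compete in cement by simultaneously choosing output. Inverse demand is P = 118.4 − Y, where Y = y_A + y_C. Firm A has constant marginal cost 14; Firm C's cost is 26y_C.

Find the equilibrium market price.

52.8

Firm A's profit: π = y_A(118.4 − (y_A + y_C)) − 14y_A.
∂π/∂y_A = 104.4 − 2y_A − y_C = 0, so y_A = 52.2 − 0.5y_C.
By the same steps for C: y_C = 46.2 − 0.5y_A.
Substituting the second reaction function into the first: y_A = 52.2 − 0.5(46.2 − 0.5y_A), which gives 0.75y_A = 29.1 ⇒ y_A = 38.8.
Then y_C = 46.2 − 0.5·38.8 = 26.8.
Equilibrium price: P = 118.4 − 65.6 = 52.8.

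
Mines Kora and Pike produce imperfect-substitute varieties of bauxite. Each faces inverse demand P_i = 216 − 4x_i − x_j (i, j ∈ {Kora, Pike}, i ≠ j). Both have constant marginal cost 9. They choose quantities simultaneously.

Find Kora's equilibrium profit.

2116

Mine Kora's profit: π = x_{Kora}(216 − 4x_{Kora} − x_{Pike}) − 9x_{Kora}.
∂π/∂x_{Kora} = 207 − 8x_{Kora} − x_{Pike} = 0 ⇒ x_{Kora} = 25.875 − 0.125x_{Pike}.
The game is symmetric, so in equilibrium x_{Pike} = x_{Kora}: the reaction function gives 1.125x_{Kora} = 25.875, hence x_{Kora} = 23.
P_{Kora} = 216 − 4·23 − 23 = 101.
Profit = (101 − 9)·23 = 2116.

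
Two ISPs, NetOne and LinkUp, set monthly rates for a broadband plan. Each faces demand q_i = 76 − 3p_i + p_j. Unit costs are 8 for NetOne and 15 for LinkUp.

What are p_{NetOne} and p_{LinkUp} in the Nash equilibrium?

20.6, 23.6

NetOne's profit: π = (p_{NetOne} − 8)(76 − 3p_{NetOne} + p_{LinkUp}).
∂π/∂p_{NetOne} = 100 − 6p_{NetOne} + p_{LinkUp} = 0 ⇒ p_{NetOne} = 50/3 + (1/6)p_{LinkUp}.
Similarly p_{LinkUp} = 121/6 + (1/6)p_{NetOne}.
Substituting the second reaction function into the first: p_{NetOne} = 50/3 + (1/6)(121/6 + (1/6)p_{NetOne}), which gives (35/36)p_{NetOne} = 721/36 ⇒ p_{NetOne} = 20.6.
Then p_{LinkUp} = 121/6 + (1/6)·20.6 = 23.6.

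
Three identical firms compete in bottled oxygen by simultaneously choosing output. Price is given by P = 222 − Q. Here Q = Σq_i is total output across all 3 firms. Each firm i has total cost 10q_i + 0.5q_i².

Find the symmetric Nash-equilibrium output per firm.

A representative firm's profit is π_i = q_i(222 − Q) − 10q_i − 0.5q_i², with Q = q_i + Σ_{j≠i} q_j.
First-order condition: 212 − 3q_i − Σ_{j≠i} q_j = 0.
Imposing symmetry (q_j = q for all j) turns Σ_{j≠i} q_j into 2q, so 212 = 5q and q = 42.4.

42.4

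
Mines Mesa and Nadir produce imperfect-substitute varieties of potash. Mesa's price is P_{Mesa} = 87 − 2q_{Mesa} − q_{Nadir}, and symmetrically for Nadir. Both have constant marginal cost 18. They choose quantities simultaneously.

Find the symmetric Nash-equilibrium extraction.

Mine Mesa's profit: π = q_{Mesa}(87 − 2q_{Mesa} − q_{Nadir}) − 18q_{Mesa}.
∂π/∂q_{Mesa} = 69 − 4q_{Mesa} − q_{Nadir} = 0 ⇒ q_{Mesa} = 17.25 − 0.25q_{Nadir}.
By symmetry q_{Nadir} = q_{Mesa}; substituting into the reaction function, 1.25q_{Mesa} = 17.25 and q_{Mesa} = 13.8.

13.8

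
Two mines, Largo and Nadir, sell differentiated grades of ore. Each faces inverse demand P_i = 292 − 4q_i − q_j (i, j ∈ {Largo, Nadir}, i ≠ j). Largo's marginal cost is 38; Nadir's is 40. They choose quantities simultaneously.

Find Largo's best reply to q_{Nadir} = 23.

28.875

Mine Largo's profit: π = q_{Largo}(292 − 4q_{Largo} − q_{Nadir}) − 38q_{Largo}.
∂π/∂q_{Largo} = 254 − 8q_{Largo} − q_{Nadir} = 0 ⇒ q_{Largo} = 31.75 − 0.125q_{Nadir}.
At q_{Nadir} = 23: q_{Largo} = 31.75 − 0.125·23 = 28.875.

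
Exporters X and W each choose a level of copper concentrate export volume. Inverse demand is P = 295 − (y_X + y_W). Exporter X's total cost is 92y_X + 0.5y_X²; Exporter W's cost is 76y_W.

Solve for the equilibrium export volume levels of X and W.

37.4, 90.8

Exporter X's profit: π = y_X(295 − (y_X + y_W)) − 92y_X − 0.5y_X².
∂π/∂y_X = 203 − 3y_X − y_W = 0, so y_X = 203/3 − (1/3)y_W.
For W: ∂π/∂y_W = 219 − 2y_W − y_X = 0 ⇒ y_W = 109.5 − 0.5y_X.
Substituting the second reaction function into the first: y_X = 203/3 − (1/3)(109.5 − 0.5y_X), which gives (5/6)y_X = 187/6 ⇒ y_X = 37.4.
Then y_W = 109.5 − 0.5·37.4 = 90.8.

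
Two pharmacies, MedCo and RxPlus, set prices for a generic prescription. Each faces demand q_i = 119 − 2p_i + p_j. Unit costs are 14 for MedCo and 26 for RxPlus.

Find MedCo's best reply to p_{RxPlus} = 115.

65.5

MedCo's profit: π = (p_{MedCo} − 14)(119 − 2p_{MedCo} + p_{RxPlus}).
∂π/∂p_{MedCo} = 147 − 4p_{MedCo} + p_{RxPlus} = 0 ⇒ p_{MedCo} = 36.75 + 0.25p_{RxPlus}.
At p_{RxPlus} = 115: p_{MedCo} = 36.75 + 0.25·115 = 65.5.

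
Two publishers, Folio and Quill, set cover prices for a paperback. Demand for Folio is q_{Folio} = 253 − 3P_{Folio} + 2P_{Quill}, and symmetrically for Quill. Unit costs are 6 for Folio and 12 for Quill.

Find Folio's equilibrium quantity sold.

188.625

Folio's profit: π = (P_{Folio} − 6)(253 − 3P_{Folio} + 2P_{Quill}).
∂π/∂P_{Folio} = 271 − 6P_{Folio} + 2P_{Quill} = 0 ⇒ P_{Folio} = 271/6 + (1/3)P_{Quill}.
Similarly P_{Quill} = 289/6 + (1/3)P_{Folio}.
Solving the two reaction functions simultaneously: (1 − (1/3)(1/3))P_{Folio} = 271/6 + (1/3)·(289/6), so (8/9)P_{Folio} = 551/9 and P_{Folio} = 68.875.
Then P_{Quill} = 289/6 + (1/3)·68.875 = 71.125.
q_{Folio} = 253 − 3·68.875 + 2·71.125 = 188.625.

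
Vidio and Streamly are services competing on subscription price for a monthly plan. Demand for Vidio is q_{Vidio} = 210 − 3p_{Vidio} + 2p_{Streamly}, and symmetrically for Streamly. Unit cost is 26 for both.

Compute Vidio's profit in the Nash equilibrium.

6348

Vidio's profit: π = (p_{Vidio} − 26)(210 − 3p_{Vidio} + 2p_{Streamly}).
∂π/∂p_{Vidio} = 288 − 6p_{Vidio} + 2p_{Streamly} = 0 ⇒ p_{Vidio} = 48 + (1/3)p_{Streamly}.
By symmetry p_{Streamly} = p_{Vidio}; substituting into the reaction function, (2/3)p_{Vidio} = 48 and p_{Vidio} = 72.
q_{Vidio} = 210 − 3·72 + 2·72 = 138.
Profit = (72 − 26)·138 = 6348.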